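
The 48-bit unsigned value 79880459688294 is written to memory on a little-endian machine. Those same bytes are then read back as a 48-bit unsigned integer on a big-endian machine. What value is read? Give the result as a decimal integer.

112809138366024

79880459688294 in 48-bit hexadecimal is 0x48A69E6C9966.
Stored little-endian, the bytes at ascending addresses are 66 99 6C 9E A6 48.
Read back as big-endian, the last byte is least significant, giving 0x66996C9EA648.
0x66996C9EA648 = 112809138366024.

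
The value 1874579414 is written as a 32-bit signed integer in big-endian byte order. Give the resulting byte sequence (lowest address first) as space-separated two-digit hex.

6F BB CF D6

1874579414 in hexadecimal, padded to 32 bits, is 0x6FBBCFD6.
Split into bytes (most-significant first): 6F BB CF D6.
In big-endian order the high byte comes first in memory.
So the memory order matches the most-significant-first order: 6F BB CF D6.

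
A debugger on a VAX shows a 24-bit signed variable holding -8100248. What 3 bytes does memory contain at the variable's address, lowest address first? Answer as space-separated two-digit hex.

68 66 84

Two's complement of -8100248 in 24 bits: 8100248 = 0x7B9998; invert → 0x846667; add 1 → 0x846668.
Split into bytes (most-significant first): 84 66 68.
In little-endian order the low byte comes first in memory.
So at ascending addresses the bytes are 68 66 84.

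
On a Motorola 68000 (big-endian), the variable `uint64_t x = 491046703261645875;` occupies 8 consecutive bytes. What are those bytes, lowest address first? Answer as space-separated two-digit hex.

06 D0 8C 5F FC 09 7C 33

491046703261645875 in hexadecimal, padded to 64 bits, is 0x06D08C5FFC097C33.
Split into bytes (most-significant first): 06 D0 8C 5F FC 09 7C 33.
Big-endian: lowest address holds the most-significant byte.
So the memory order matches the most-significant-first order: 06 D0 8C 5F FC 09 7C 33.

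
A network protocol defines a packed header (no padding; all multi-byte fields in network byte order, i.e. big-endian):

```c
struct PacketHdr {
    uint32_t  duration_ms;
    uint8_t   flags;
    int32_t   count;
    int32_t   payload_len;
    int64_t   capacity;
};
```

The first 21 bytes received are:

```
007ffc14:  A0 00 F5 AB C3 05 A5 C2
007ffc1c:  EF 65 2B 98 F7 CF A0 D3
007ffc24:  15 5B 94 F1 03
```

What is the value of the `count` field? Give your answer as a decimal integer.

`count` follows `duration_ms` (4 B), `flags` (1 B), so it starts at offset 4 + 1 = 5 and occupies 4 bytes.
Bytes at offsets 5..8: 05 A5 C2 EF.
Big-endian stores the most-significant byte at the lowest address.
The bytes are already most-significant first: 0x05A5C2EF.
0x05A5C2EF = 94749423.

94749423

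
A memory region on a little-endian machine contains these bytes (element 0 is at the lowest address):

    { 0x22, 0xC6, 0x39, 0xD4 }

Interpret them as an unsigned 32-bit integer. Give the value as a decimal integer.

Little-endian stores the least-significant byte at the lowest address.
Reassemble most-significant byte first: D4 39 C6 22 → 0xD439C622.
0xD439C622 = 3560556066.

3560556066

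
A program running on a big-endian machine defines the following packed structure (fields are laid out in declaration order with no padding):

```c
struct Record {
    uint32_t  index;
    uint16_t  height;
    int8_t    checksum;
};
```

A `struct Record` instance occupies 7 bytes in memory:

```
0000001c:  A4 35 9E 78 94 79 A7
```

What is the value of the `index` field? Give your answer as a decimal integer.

2754977400

`index` is the first field, at byte offset 0, occupying 4 bytes.
Bytes at offsets 0..3: A4 35 9E 78.
Big-endian stores the most-significant byte at the lowest address.
The bytes are already most-significant first: 0xA4359E78.
0xA4359E78 = 2754977400.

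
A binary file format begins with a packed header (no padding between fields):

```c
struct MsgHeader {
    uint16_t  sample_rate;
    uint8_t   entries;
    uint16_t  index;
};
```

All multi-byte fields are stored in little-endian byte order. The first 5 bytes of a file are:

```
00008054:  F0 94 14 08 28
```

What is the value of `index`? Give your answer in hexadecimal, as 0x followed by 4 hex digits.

0x2808

`index` follows `sample_rate` (2 B), `entries` (1 B), so it starts at offset 2 + 1 = 3 and occupies 2 bytes.
Bytes at offsets 3..4: 08 28.
In little-endian order the low byte comes first in memory.
Reassemble most-significant byte first: 28 08 → 0x2808.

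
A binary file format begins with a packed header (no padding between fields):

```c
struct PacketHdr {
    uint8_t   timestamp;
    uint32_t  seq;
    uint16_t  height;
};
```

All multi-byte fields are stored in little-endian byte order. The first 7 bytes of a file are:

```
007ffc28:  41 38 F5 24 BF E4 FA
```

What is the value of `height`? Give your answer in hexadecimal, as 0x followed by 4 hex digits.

0xFAE4

`height` follows `timestamp` (1 B), `seq` (4 B), so it starts at offset 1 + 4 = 5 and occupies 2 bytes.
Bytes at offsets 5..6: E4 FA.
In little-endian order the low byte comes first in memory.
Reassemble most-significant byte first: FA E4 → 0xFAE4.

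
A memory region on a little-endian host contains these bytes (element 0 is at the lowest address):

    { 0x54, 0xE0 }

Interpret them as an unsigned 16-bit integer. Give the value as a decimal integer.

Little-endian: lowest address holds the least-significant byte.
Reassemble most-significant byte first: E0 54 → 0xE054.
0xE054 = 57428.

57428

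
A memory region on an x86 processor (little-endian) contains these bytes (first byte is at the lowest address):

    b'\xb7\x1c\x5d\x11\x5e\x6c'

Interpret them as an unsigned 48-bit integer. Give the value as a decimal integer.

119151274040503

Little-endian: lowest address holds the least-significant byte.
Reassemble most-significant byte first: 6C 5E 11 5D 1C B7 → 0x6C5E115D1CB7.
0x6C5E115D1CB7 = 119151274040503.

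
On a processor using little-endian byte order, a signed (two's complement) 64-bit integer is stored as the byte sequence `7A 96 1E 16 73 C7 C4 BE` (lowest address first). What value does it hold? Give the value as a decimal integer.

-4700412813961685382

In little-endian order the low byte comes first in memory.
Reassemble most-significant byte first: BE C4 C7 73 16 1E 96 7A → 0xBEC4C773161E967A.
Top bit is set, so as a signed 64-bit value this is 0xBEC4C773161E967A − 2^64 = -4700412813961685382.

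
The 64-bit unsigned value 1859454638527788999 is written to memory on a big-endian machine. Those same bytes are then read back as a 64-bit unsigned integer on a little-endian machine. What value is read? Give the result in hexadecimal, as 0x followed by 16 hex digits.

1859454638527788999 in 64-bit hexadecimal is 0x19CE1C245566B7C7.
Stored big-endian, the bytes at ascending addresses are 19 CE 1C 24 55 66 B7 C7.
Read back as little-endian, the first byte is least significant, giving 0xC7B76655241CCE19.

0xC7B76655241CCE19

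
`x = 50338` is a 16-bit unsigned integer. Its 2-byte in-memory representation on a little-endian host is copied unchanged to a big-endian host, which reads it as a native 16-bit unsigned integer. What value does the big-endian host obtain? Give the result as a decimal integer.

50338 in 16-bit hexadecimal is 0xC4A2.
Stored little-endian, the bytes at ascending addresses are A2 C4.
Read back as big-endian, the last byte is least significant, giving 0xA2C4.
0xA2C4 = 41668.

41668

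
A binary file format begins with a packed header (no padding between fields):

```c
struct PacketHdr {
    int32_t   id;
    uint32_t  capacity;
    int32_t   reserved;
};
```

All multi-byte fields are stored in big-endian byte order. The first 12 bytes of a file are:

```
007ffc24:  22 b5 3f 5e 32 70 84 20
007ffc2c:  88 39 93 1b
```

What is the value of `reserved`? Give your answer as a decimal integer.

-2009492709

`reserved` follows `id` (4 B), `capacity` (4 B), so it starts at offset 4 + 4 = 8 and occupies 4 bytes.
Bytes at offsets 8..11: 88 39 93 1B.
In big-endian order the high byte comes first in memory.
The bytes are already most-significant first: 0x8839931B.
Top bit is set, so as a signed 32-bit value this is 0x8839931B − 2^32 = -2009492709.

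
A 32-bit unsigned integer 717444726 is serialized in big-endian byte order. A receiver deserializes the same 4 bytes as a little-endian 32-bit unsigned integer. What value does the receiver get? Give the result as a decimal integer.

717444726 in 32-bit hexadecimal is 0x2AC35676.
Stored big-endian, the bytes at ascending addresses are 2A C3 56 76.
Read back as little-endian, the first byte is least significant, giving 0x7656C32A.
0x7656C32A = 1985397546.

1985397546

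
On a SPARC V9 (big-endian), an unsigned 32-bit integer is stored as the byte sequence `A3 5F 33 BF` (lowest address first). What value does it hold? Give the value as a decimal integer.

2740925375

In big-endian order the high byte comes first in memory.
The bytes are already most-significant first: 0xA35F33BF.
0xA35F33BF = 2740925375.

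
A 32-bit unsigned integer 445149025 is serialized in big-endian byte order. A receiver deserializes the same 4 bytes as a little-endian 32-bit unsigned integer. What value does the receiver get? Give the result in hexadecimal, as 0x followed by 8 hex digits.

445149025 in 32-bit hexadecimal is 0x1A886F61.
Stored big-endian, the bytes at ascending addresses are 1A 88 6F 61.
Read back as little-endian, the first byte is least significant, giving 0x616F881A.

0x616F881A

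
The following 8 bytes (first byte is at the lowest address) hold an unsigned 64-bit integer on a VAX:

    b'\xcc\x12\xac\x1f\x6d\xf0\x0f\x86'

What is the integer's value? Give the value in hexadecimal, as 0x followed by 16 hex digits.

0x860FF06D1FAC12CC

Little-endian stores the least-significant byte at the lowest address.
Reassemble most-significant byte first: 86 0F F0 6D 1F AC 12 CC → 0x860FF06D1FAC12CC.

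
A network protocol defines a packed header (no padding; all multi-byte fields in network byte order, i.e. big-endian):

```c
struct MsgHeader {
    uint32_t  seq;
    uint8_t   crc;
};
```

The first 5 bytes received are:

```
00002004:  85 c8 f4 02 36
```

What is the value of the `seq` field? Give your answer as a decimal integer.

2244539394

`seq` is the first field, at byte offset 0, occupying 4 bytes.
Bytes at offsets 0..3: 85 C8 F4 02.
In big-endian order the high byte comes first in memory.
The bytes are already most-significant first: 0x85C8F402.
0x85C8F402 = 2244539394.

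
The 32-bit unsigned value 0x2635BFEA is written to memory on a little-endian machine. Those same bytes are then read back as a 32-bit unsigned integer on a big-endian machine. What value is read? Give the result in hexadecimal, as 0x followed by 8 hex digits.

0xEABF3526

Stored little-endian, the bytes at ascending addresses are EA BF 35 26.
Read back as big-endian, the last byte is least significant, giving 0xEABF3526.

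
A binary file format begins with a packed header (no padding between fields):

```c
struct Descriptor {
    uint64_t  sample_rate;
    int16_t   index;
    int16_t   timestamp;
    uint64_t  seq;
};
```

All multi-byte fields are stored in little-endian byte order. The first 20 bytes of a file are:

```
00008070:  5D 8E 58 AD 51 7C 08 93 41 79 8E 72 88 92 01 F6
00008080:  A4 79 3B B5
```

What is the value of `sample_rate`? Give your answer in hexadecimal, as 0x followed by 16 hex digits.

`sample_rate` is the first field, at byte offset 0, occupying 8 bytes.
Bytes at offsets 0..7: 5D 8E 58 AD 51 7C 08 93.
Little-endian: lowest address holds the least-significant byte.
Reassemble most-significant byte first: 93 08 7C 51 AD 58 8E 5D → 0x93087C51AD588E5D.

0x93087C51AD588E5D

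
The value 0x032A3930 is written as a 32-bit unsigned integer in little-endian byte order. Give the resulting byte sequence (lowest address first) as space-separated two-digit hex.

30 39 2A 03

Split into bytes (most-significant first): 03 2A 39 30.
Little-endian stores the least-significant byte at the lowest address.
So at ascending addresses the bytes are 30 39 2A 03.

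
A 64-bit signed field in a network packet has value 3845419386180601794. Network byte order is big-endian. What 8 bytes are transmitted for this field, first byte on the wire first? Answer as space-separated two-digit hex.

3845419386180601794 in hexadecimal, padded to 64 bits, is 0x355DAC8ECDB207C2.
Split into bytes (most-significant first): 35 5D AC 8E CD B2 07 C2.
Big-endian: lowest address holds the most-significant byte.
So the memory order matches the most-significant-first order: 35 5D AC 8E CD B2 07 C2.

35 5D AC 8E CD B2 07 C2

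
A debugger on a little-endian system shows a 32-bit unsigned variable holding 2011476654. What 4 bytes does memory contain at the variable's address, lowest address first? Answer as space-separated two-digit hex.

2011476654 in hexadecimal, padded to 32 bits, is 0x77E4B2AE.
Split into bytes (most-significant first): 77 E4 B2 AE.
Little-endian stores the least-significant byte at the lowest address.
So at ascending addresses the bytes are AE B2 E4 77.

AE B2 E4 77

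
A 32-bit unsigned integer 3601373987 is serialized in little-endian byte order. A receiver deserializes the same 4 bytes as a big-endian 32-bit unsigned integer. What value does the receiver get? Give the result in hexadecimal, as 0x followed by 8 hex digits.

0x239BA8D6

3601373987 in 32-bit hexadecimal is 0xD6A89B23.
Stored little-endian, the bytes at ascending addresses are 23 9B A8 D6.
Read back as big-endian, the last byte is least significant, giving 0x239BA8D6.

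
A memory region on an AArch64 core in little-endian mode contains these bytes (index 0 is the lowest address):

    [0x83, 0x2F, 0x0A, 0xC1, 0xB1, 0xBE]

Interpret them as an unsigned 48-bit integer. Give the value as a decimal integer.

In little-endian order the low byte comes first in memory.
Reassemble most-significant byte first: BE B1 C1 0A 2F 83 → 0xBEB1C10A2F83.
0xBEB1C10A2F83 = 209670657159043.

209670657159043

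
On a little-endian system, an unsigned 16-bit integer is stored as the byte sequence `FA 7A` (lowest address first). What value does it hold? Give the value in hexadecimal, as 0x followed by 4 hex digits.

0x7AFA

Little-endian: lowest address holds the least-significant byte.
Reassemble most-significant byte first: 7A FA → 0x7AFA.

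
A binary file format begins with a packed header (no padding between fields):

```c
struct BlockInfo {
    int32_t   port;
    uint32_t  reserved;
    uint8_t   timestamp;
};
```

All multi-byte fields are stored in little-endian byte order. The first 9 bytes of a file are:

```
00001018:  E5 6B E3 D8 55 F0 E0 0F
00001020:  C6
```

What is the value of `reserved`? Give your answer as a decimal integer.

266399829

`reserved` follows `port` (4 bytes), so it starts at byte offset 4 and occupies 4 bytes.
Bytes at offsets 4..7: 55 F0 E0 0F.
Little-endian stores the least-significant byte at the lowest address.
Reassemble most-significant byte first: 0F E0 F0 55 → 0x0FE0F055.
0x0FE0F055 = 266399829.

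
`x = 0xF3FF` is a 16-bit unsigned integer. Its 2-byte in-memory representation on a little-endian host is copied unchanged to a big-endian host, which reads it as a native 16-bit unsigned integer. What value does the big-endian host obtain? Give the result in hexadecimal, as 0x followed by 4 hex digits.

0xFFF3

Stored little-endian, the bytes at ascending addresses are FF F3.
Read back as big-endian, the last byte is least significant, giving 0xFFF3.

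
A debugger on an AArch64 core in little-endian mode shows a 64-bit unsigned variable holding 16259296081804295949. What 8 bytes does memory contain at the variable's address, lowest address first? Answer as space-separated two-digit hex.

16259296081804295949 in hexadecimal, padded to 64 bits, is 0xE1A49FA415D87F0D.
Split into bytes (most-significant first): E1 A4 9F A4 15 D8 7F 0D.
In little-endian order the low byte comes first in memory.
So at ascending addresses the bytes are 0D 7F D8 15 A4 9F A4 E1.

0D 7F D8 15 A4 9F A4 E1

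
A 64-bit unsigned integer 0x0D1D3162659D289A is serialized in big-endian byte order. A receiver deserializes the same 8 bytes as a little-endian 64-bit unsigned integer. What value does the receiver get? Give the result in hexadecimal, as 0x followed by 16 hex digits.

Stored big-endian, the bytes at ascending addresses are 0D 1D 31 62 65 9D 28 9A.
Read back as little-endian, the first byte is least significant, giving 0x9A289D6562311D0D.

0x9A289D6562311D0D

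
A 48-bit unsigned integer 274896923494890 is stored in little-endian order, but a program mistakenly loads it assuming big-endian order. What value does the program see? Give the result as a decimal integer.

274896923494890 in 48-bit hexadecimal is 0xFA046D7989EA.
Stored little-endian, the bytes at ascending addresses are EA 89 79 6D 04 FA.
Read back as big-endian, the last byte is least significant, giving 0xEA89796D04FA.
0xEA89796D04FA = 257876168606970.

257876168606970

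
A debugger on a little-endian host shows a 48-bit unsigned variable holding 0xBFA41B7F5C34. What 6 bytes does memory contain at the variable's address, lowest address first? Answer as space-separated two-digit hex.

Split into bytes (most-significant first): BF A4 1B 7F 5C 34.
In little-endian order the low byte comes first in memory.
So at ascending addresses the bytes are 34 5C 7F 1B A4 BF.

34 5C 7F 1B A4 BF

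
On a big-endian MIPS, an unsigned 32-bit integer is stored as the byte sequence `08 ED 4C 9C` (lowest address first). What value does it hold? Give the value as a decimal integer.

Big-endian stores the most-significant byte at the lowest address.
The bytes are already most-significant first: 0x08ED4C9C.
0x08ED4C9C = 149769372.

149769372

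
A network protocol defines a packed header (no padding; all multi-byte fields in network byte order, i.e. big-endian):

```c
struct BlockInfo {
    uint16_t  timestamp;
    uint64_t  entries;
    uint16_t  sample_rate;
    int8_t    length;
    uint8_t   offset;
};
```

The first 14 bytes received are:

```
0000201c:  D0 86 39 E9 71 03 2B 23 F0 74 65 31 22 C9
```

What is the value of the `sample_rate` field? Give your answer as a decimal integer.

25905

`sample_rate` follows `timestamp` (2 B), `entries` (8 B), so it starts at offset 2 + 8 = 10 and occupies 2 bytes.
Bytes at offsets 10..11: 65 31.
In big-endian order the high byte comes first in memory.
The bytes are already most-significant first: 0x6531.
0x6531 = 25905.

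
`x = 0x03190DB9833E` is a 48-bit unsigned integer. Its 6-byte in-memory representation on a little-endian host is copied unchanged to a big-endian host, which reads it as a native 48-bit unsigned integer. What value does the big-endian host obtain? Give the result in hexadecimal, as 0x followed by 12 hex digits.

0x3E83B90D1903

Stored little-endian, the bytes at ascending addresses are 3E 83 B9 0D 19 03.
Read back as big-endian, the last byte is least significant, giving 0x3E83B90D1903.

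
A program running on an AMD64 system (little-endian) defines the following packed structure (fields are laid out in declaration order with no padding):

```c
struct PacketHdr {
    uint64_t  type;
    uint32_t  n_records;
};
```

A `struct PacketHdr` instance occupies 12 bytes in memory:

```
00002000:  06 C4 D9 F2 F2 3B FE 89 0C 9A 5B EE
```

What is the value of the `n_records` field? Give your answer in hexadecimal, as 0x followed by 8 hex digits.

`n_records` follows `type` (8 bytes), so it starts at byte offset 8 and occupies 4 bytes.
Bytes at offsets 8..11: 0C 9A 5B EE.
In little-endian order the low byte comes first in memory.
Reassemble most-significant byte first: EE 5B 9A 0C → 0xEE5B9A0C.

0xEE5B9A0C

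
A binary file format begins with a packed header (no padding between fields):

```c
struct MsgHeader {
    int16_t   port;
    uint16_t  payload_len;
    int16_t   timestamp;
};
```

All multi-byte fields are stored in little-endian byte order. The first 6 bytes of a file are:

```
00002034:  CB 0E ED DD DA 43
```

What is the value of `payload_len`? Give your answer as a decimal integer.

56813

`payload_len` follows `port` (2 bytes), so it starts at byte offset 2 and occupies 2 bytes.
Bytes at offsets 2..3: ED DD.
Little-endian: lowest address holds the least-significant byte.
Reassemble most-significant byte first: DD ED → 0xDDED.
0xDDED = 56813.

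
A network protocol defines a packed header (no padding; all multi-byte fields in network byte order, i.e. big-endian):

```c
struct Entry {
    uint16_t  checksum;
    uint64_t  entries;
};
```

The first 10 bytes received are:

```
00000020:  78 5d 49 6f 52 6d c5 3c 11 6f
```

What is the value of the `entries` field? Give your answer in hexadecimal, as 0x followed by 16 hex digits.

`entries` follows `checksum` (2 bytes), so it starts at byte offset 2 and occupies 8 bytes.
Bytes at offsets 2..9: 49 6F 52 6D C5 3C 11 6F.
Big-endian stores the most-significant byte at the lowest address.
The bytes are already most-significant first: 0x496F526DC53C116F.

0x496F526DC53C116F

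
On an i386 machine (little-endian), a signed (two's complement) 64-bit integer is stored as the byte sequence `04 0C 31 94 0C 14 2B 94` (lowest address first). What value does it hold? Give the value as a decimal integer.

-7770094687839253500

Little-endian: lowest address holds the least-significant byte.
Reassemble most-significant byte first: 94 2B 14 0C 94 31 0C 04 → 0x942B140C94310C04.
Top bit is set, so as a signed 64-bit value this is 0x942B140C94310C04 − 2^64 = -7770094687839253500.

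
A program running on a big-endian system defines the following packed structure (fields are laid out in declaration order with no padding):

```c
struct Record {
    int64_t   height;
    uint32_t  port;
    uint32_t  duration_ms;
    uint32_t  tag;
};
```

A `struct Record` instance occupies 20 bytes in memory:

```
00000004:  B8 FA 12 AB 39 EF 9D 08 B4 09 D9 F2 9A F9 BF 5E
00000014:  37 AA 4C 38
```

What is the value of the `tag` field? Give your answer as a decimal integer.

`tag` follows `height` (8 B), `port` (4 B), `duration_ms` (4 B), so it starts at offset 8 + 4 + 4 = 16 and occupies 4 bytes.
Bytes at offsets 16..19: 37 AA 4C 38.
Big-endian: lowest address holds the most-significant byte.
The bytes are already most-significant first: 0x37AA4C38.
0x37AA4C38 = 933907512.

933907512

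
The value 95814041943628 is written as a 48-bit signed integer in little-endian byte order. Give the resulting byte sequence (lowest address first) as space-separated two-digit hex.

4C 3E EF 71 24 57

95814041943628 in hexadecimal, padded to 48 bits, is 0x572471EF3E4C.
Split into bytes (most-significant first): 57 24 71 EF 3E 4C.
Little-endian stores the least-significant byte at the lowest address.
So at ascending addresses the bytes are 4C 3E EF 71 24 57.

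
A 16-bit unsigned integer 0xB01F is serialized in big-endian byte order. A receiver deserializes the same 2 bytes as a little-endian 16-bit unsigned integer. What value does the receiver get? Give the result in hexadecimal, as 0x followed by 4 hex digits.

0x1FB0

Stored big-endian, the bytes at ascending addresses are B0 1F.
Read back as little-endian, the first byte is least significant, giving 0x1FB0.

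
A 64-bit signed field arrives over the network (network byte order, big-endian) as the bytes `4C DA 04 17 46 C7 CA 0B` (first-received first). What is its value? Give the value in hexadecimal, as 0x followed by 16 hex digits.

In big-endian order the high byte comes first in memory.
The bytes are already most-significant first: 0x4CDA041746C7CA0B.

0x4CDA041746C7CA0B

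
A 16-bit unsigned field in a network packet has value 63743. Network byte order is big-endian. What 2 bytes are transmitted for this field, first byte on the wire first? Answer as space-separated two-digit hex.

F8 FF

63743 in hexadecimal, padded to 16 bits, is 0xF8FF.
Split into bytes (most-significant first): F8 FF.
Big-endian stores the most-significant byte at the lowest address.
So the memory order matches the most-significant-first order: F8 FF.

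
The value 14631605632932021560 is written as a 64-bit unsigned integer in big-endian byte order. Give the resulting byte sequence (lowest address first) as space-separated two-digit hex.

CB 0D E7 CD 34 84 85 38

14631605632932021560 in hexadecimal, padded to 64 bits, is 0xCB0DE7CD34848538.
Split into bytes (most-significant first): CB 0D E7 CD 34 84 85 38.
In big-endian order the high byte comes first in memory.
So the memory order matches the most-significant-first order: CB 0D E7 CD 34 84 85 38.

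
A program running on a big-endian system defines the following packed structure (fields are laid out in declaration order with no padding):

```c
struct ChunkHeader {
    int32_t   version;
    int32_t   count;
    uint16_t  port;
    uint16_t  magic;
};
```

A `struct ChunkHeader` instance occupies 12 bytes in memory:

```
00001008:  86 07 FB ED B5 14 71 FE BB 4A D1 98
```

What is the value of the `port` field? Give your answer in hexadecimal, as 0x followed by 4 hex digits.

0xBB4A

`port` follows `version` (4 B), `count` (4 B), so it starts at offset 4 + 4 = 8 and occupies 2 bytes.
Bytes at offsets 8..9: BB 4A.
Big-endian stores the most-significant byte at the lowest address.
The bytes are already most-significant first: 0xBB4A.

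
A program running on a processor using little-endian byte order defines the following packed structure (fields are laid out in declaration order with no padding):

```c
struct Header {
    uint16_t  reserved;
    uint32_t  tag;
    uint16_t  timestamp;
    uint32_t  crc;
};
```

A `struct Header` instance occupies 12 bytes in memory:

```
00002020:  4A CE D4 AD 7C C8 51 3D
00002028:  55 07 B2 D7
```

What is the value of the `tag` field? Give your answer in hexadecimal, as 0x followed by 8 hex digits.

0xC87CADD4

`tag` follows `reserved` (2 bytes), so it starts at byte offset 2 and occupies 4 bytes.
Bytes at offsets 2..5: D4 AD 7C C8.
Little-endian: lowest address holds the least-significant byte.
Reassemble most-significant byte first: C8 7C AD D4 → 0xC87CADD4.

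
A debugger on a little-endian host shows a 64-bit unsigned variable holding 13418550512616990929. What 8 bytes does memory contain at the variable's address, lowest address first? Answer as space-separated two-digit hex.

13418550512616990929 in hexadecimal, padded to 64 bits, is 0xBA384498C12BE8D1.
Split into bytes (most-significant first): BA 38 44 98 C1 2B E8 D1.
Little-endian: lowest address holds the least-significant byte.
So at ascending addresses the bytes are D1 E8 2B C1 98 44 38 BA.

D1 E8 2B C1 98 44 38 BA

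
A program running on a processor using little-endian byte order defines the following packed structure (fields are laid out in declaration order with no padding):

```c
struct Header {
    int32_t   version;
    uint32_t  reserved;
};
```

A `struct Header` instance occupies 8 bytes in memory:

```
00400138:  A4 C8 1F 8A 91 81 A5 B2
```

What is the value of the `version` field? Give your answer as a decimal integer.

`version` is the first field, at byte offset 0, occupying 4 bytes.
Bytes at offsets 0..3: A4 C8 1F 8A.
Little-endian stores the least-significant byte at the lowest address.
Reassemble most-significant byte first: 8A 1F C8 A4 → 0x8A1FC8A4.
Top bit is set, so as a signed 32-bit value this is 0x8A1FC8A4 − 2^32 = -1977628508.

-1977628508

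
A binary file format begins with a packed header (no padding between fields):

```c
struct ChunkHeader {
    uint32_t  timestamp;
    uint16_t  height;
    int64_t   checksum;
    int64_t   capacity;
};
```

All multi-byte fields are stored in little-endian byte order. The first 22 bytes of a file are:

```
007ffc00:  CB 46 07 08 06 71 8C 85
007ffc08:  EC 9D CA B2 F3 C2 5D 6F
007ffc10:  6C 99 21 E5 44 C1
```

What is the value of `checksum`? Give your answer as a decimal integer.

-4398975827708181108

`checksum` follows `timestamp` (4 B), `height` (2 B), so it starts at offset 4 + 2 = 6 and occupies 8 bytes.
Bytes at offsets 6..13: 8C 85 EC 9D CA B2 F3 C2.
Little-endian: lowest address holds the least-significant byte.
Reassemble most-significant byte first: C2 F3 B2 CA 9D EC 85 8C → 0xC2F3B2CA9DEC858C.
Top bit is set, so as a signed 64-bit value this is 0xC2F3B2CA9DEC858C − 2^64 = -4398975827708181108.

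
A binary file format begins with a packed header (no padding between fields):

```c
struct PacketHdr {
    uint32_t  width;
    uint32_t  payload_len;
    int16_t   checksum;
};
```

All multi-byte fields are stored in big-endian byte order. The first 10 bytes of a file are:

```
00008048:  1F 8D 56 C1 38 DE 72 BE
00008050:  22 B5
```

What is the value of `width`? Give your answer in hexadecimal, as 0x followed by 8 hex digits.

`width` is the first field, at byte offset 0, occupying 4 bytes.
Bytes at offsets 0..3: 1F 8D 56 C1.
Big-endian stores the most-significant byte at the lowest address.
The bytes are already most-significant first: 0x1F8D56C1.

0x1F8D56C1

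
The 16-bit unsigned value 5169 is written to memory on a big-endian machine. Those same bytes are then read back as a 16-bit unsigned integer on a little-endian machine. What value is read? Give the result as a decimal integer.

5169 in 16-bit hexadecimal is 0x1431.
Stored big-endian, the bytes at ascending addresses are 14 31.
Read back as little-endian, the first byte is least significant, giving 0x3114.
0x3114 = 12564.

12564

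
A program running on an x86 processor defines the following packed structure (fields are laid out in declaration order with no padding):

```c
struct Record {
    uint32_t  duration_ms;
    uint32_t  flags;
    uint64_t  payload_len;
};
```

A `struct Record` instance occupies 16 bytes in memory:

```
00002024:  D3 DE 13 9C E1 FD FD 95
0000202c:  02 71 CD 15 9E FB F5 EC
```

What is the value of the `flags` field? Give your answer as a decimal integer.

2516450785

`flags` follows `duration_ms` (4 bytes), so it starts at byte offset 4 and occupies 4 bytes.
Bytes at offsets 4..7: E1 FD FD 95.
In little-endian order the low byte comes first in memory.
Reassemble most-significant byte first: 95 FD FD E1 → 0x95FDFDE1.
0x95FDFDE1 = 2516450785.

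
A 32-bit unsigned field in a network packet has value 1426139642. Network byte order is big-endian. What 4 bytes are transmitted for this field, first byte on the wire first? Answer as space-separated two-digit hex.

55 01 29 FA

1426139642 in hexadecimal, padded to 32 bits, is 0x550129FA.
Split into bytes (most-significant first): 55 01 29 FA.
In big-endian order the high byte comes first in memory.
So the memory order matches the most-significant-first order: 55 01 29 FA.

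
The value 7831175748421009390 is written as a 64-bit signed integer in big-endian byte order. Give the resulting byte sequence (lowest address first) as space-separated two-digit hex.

7831175748421009390 in hexadecimal, padded to 64 bits, is 0x6CADECDA1249BFEE.
Split into bytes (most-significant first): 6C AD EC DA 12 49 BF EE.
Big-endian: lowest address holds the most-significant byte.
So the memory order matches the most-significant-first order: 6C AD EC DA 12 49 BF EE.

6C AD EC DA 12 49 BF EE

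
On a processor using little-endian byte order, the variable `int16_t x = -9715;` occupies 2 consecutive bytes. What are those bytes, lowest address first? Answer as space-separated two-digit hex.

Two's complement of -9715 in 16 bits: 9715 = 0x25F3; invert → 0xDA0C; add 1 → 0xDA0D.
Split into bytes (most-significant first): DA 0D.
In little-endian order the low byte comes first in memory.
So at ascending addresses the bytes are 0D DA.

0D DA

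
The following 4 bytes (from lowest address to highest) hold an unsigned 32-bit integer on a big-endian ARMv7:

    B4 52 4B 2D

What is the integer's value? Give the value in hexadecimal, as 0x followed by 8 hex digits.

0xB4524B2D

Big-endian stores the most-significant byte at the lowest address.
The bytes are already most-significant first: 0xB4524B2D.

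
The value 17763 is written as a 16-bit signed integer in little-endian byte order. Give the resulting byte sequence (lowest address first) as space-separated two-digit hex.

63 45

17763 in hexadecimal, padded to 16 bits, is 0x4563.
Split into bytes (most-significant first): 45 63.
In little-endian order the low byte comes first in memory.
So at ascending addresses the bytes are 63 45.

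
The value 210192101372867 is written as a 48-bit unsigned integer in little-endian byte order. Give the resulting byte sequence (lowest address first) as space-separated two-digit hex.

210192101372867 in hexadecimal, padded to 48 bits, is 0xBF2B298973C3.
Split into bytes (most-significant first): BF 2B 29 89 73 C3.
Little-endian stores the least-significant byte at the lowest address.
So at ascending addresses the bytes are C3 73 89 29 2B BF.

C3 73 89 29 2B BF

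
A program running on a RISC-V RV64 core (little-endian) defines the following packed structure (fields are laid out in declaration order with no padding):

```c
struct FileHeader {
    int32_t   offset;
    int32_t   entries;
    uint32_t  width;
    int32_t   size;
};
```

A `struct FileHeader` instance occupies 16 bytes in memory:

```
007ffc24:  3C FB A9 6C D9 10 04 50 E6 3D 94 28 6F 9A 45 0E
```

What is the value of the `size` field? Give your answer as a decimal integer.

239442543

`size` follows `offset` (4 B), `entries` (4 B), `width` (4 B), so it starts at offset 4 + 4 + 4 = 12 and occupies 4 bytes.
Bytes at offsets 12..15: 6F 9A 45 0E.
Little-endian: lowest address holds the least-significant byte.
Reassemble most-significant byte first: 0E 45 9A 6F → 0x0E459A6F.
0x0E459A6F = 239442543.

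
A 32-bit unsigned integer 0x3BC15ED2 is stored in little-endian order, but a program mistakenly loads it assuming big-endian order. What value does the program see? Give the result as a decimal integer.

Stored little-endian, the bytes at ascending addresses are D2 5E C1 3B.
Read back as big-endian, the last byte is least significant, giving 0xD25EC13B.
0xD25EC13B = 3529425211.

3529425211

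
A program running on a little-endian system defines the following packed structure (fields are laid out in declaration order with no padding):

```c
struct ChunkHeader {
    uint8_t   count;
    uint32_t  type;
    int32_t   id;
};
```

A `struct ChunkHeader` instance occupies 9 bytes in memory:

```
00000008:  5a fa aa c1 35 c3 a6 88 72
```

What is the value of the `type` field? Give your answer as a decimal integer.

901884666

`type` follows `count` (1 byte), so it starts at byte offset 1 and occupies 4 bytes.
Bytes at offsets 1..4: FA AA C1 35.
Little-endian stores the least-significant byte at the lowest address.
Reassemble most-significant byte first: 35 C1 AA FA → 0x35C1AAFA.
0x35C1AAFA = 901884666.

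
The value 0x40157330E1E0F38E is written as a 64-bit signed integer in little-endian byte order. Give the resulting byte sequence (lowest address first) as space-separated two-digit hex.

Split into bytes (most-significant first): 40 15 73 30 E1 E0 F3 8E.
Little-endian stores the least-significant byte at the lowest address.
So at ascending addresses the bytes are 8E F3 E0 E1 30 73 15 40.

8E F3 E0 E1 30 73 15 40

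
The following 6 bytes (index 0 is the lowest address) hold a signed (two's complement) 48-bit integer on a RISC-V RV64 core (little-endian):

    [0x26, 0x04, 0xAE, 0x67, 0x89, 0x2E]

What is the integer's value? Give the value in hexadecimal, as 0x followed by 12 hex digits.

0x2E8967AE0426

Little-endian: lowest address holds the least-significant byte.
Reassemble most-significant byte first: 2E 89 67 AE 04 26 → 0x2E8967AE0426.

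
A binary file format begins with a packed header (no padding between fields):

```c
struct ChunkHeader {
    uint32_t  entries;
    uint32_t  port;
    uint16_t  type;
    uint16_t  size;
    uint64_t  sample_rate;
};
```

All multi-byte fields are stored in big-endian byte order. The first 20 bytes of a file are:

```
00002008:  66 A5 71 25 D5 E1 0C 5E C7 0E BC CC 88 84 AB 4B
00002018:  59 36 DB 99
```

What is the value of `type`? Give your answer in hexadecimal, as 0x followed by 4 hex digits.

`type` follows `entries` (4 B), `port` (4 B), so it starts at offset 4 + 4 = 8 and occupies 2 bytes.
Bytes at offsets 8..9: C7 0E.
Big-endian stores the most-significant byte at the lowest address.
The bytes are already most-significant first: 0xC70E.

0xC70E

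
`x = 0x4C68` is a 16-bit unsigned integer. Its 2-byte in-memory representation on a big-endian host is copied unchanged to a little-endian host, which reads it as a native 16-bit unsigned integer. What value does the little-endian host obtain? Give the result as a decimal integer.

26700

Stored big-endian, the bytes at ascending addresses are 4C 68.
Read back as little-endian, the first byte is least significant, giving 0x684C.
0x684C = 26700.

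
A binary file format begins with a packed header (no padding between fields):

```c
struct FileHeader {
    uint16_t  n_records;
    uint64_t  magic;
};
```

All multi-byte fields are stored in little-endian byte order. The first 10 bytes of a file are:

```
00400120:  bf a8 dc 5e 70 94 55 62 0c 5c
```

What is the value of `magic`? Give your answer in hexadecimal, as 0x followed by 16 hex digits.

`magic` follows `n_records` (2 bytes), so it starts at byte offset 2 and occupies 8 bytes.
Bytes at offsets 2..9: DC 5E 70 94 55 62 0C 5C.
In little-endian order the low byte comes first in memory.
Reassemble most-significant byte first: 5C 0C 62 55 94 70 5E DC → 0x5C0C625594705EDC.

0x5C0C625594705EDC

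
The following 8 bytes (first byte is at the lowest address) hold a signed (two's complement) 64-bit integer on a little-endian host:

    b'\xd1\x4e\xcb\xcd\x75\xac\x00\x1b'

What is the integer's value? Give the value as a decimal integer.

In little-endian order the low byte comes first in memory.
Reassemble most-significant byte first: 1B 00 AC 75 CD CB 4E D1 → 0x1B00AC75CDCB4ED1.
0x1B00AC75CDCB4ED1 = 1945744660987858641.

1945744660987858641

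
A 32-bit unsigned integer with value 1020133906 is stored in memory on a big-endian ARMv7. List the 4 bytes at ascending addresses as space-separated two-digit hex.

3C CE 02 12

1020133906 in hexadecimal, padded to 32 bits, is 0x3CCE0212.
Split into bytes (most-significant first): 3C CE 02 12.
Big-endian stores the most-significant byte at the lowest address.
So the memory order matches the most-significant-first order: 3C CE 02 12.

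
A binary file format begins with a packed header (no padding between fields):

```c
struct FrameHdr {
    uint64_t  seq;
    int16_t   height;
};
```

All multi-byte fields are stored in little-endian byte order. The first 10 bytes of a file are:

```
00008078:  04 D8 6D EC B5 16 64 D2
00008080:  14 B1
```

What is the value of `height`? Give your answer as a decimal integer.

-20204

`height` follows `seq` (8 bytes), so it starts at byte offset 8 and occupies 2 bytes.
Bytes at offsets 8..9: 14 B1.
Little-endian stores the least-significant byte at the lowest address.
Reassemble most-significant byte first: B1 14 → 0xB114.
Top bit is set, so as a signed 16-bit value this is 0xB114 − 2^16 = -20204.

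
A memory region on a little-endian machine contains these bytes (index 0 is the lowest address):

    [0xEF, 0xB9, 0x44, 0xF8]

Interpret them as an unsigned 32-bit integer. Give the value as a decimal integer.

4165253615

Little-endian: lowest address holds the least-significant byte.
Reassemble most-significant byte first: F8 44 B9 EF → 0xF844B9EF.
0xF844B9EF = 4165253615.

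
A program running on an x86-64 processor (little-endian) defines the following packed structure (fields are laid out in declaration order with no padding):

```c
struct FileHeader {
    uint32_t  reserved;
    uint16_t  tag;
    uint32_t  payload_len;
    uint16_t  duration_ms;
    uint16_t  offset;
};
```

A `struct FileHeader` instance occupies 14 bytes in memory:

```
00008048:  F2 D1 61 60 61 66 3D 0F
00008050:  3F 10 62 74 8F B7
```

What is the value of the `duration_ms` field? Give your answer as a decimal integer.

29794

`duration_ms` follows `reserved` (4 B), `tag` (2 B), `payload_len` (4 B), so it starts at offset 4 + 2 + 4 = 10 and occupies 2 bytes.
Bytes at offsets 10..11: 62 74.
In little-endian order the low byte comes first in memory.
Reassemble most-significant byte first: 74 62 → 0x7462.
0x7462 = 29794.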